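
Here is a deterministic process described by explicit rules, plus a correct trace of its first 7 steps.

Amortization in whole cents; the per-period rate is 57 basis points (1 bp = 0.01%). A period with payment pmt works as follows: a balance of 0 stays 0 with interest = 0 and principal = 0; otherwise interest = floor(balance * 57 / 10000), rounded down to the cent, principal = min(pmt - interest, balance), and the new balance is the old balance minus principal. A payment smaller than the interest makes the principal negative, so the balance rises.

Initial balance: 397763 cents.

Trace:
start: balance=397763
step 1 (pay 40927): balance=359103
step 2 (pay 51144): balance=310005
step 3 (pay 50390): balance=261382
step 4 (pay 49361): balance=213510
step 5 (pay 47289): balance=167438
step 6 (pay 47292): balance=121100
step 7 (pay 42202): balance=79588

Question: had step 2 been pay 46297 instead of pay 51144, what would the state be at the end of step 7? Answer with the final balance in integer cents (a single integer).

84573

(re-executing from step 2 with the substitution; state before step 2: balance=359103)
step 2 (pay 46297): balance=314852
step 3 (pay 50390): balance=266256
step 4 (pay 49361): balance=218412
step 5 (pay 47289): balance=172367
step 6 (pay 47292): balance=126057
step 7 (pay 42202): balance=84573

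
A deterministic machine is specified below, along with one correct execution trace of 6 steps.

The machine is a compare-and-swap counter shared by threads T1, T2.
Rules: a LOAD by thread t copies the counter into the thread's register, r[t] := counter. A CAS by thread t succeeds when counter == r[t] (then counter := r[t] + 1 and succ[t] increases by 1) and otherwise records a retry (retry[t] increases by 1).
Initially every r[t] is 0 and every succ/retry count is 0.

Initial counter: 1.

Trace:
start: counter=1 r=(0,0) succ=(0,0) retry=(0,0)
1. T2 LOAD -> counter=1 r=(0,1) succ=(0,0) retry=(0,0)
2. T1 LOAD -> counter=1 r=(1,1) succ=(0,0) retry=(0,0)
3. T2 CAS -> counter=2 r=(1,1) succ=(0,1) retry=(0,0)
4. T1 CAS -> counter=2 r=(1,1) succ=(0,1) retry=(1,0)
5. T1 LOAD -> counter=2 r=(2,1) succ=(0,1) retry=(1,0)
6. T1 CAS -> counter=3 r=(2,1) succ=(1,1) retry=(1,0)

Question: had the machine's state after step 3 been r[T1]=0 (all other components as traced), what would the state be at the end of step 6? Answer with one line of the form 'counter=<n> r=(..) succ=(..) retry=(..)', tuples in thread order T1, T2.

state after step 3 := counter=2 r=(0,1) succ=(0,1) retry=(0,0)
4. T1 CAS -> counter=2 r=(0,1) succ=(0,1) retry=(1,0)
5. T1 LOAD -> counter=2 r=(2,1) succ=(0,1) retry=(1,0)
6. T1 CAS -> counter=3 r=(2,1) succ=(1,1) retry=(1,0)

counter=3 r=(2,1) succ=(1,1) retry=(1,0)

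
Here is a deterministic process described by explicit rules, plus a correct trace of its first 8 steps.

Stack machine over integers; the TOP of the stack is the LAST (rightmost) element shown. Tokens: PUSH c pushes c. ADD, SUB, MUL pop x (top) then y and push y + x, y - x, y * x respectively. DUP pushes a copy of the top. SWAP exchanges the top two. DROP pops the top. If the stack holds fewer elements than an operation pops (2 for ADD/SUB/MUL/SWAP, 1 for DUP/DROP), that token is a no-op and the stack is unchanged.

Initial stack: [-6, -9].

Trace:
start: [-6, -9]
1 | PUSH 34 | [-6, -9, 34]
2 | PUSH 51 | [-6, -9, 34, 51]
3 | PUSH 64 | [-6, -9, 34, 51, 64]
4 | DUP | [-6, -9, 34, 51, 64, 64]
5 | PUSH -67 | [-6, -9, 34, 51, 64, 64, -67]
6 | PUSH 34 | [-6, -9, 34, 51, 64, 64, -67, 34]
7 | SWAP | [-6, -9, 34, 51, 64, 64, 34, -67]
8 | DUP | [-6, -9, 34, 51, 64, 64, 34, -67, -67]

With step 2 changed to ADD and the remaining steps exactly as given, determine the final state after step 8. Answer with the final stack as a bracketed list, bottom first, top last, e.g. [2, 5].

(re-executing from step 2 with the substitution; state before step 2: [-6, -9, 34])
2 | ADD | [-6, 25]
3 | PUSH 64 | [-6, 25, 64]
4 | DUP | [-6, 25, 64, 64]
5 | PUSH -67 | [-6, 25, 64, 64, -67]
6 | PUSH 34 | [-6, 25, 64, 64, -67, 34]
7 | SWAP | [-6, 25, 64, 64, 34, -67]
8 | DUP | [-6, 25, 64, 64, 34, -67, -67]

[-6, 25, 64, 64, 34, -67, -67]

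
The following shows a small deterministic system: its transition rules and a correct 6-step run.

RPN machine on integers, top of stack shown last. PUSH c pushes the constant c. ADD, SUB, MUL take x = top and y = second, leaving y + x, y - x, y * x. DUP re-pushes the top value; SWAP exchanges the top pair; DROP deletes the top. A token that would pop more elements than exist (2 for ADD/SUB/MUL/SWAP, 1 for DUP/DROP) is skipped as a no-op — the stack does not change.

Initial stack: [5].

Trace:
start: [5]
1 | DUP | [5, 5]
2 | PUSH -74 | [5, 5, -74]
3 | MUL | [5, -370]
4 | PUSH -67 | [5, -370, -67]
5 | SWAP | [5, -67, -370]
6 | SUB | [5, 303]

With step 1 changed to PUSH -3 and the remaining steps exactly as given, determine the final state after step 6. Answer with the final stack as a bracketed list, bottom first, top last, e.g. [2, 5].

(re-executing from step 1 with the substitution; state before step 1: [5])
1 | PUSH -3 | [5, -3]
2 | PUSH -74 | [5, -3, -74]
3 | MUL | [5, 222]
4 | PUSH -67 | [5, 222, -67]
5 | SWAP | [5, -67, 222]
6 | SUB | [5, -289]

[5, -289]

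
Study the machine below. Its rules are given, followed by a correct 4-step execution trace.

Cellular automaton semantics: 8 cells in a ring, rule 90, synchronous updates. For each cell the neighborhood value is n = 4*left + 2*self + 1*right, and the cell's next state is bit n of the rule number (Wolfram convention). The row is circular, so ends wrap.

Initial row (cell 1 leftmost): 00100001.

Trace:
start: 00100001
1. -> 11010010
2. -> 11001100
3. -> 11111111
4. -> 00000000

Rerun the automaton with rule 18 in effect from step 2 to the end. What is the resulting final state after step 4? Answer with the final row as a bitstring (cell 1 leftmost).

(re-executing steps 2..4 under rule 18; state before step 2: 11010010)
2. -> 00001100
3. -> 00010010
4. -> 00101101

00101101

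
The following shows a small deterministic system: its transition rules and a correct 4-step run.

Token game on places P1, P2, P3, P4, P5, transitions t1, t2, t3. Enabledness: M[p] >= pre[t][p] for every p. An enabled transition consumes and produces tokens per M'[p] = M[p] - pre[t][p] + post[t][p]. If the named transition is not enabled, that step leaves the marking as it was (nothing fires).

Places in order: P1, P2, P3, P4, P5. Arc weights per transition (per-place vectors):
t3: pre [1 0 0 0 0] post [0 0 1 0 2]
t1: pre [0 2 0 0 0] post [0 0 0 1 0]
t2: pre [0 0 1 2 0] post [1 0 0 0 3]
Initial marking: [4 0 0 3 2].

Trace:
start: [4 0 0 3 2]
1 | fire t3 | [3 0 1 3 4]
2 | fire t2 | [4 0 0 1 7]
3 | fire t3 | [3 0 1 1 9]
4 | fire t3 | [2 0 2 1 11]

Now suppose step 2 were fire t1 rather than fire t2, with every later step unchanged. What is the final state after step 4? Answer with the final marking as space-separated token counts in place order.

1 0 3 3 8

(re-executing from step 2 with the substitution; state before step 2: [3 0 1 3 4])
2 | fire t1 | [3 0 1 3 4]
3 | fire t3 | [2 0 2 3 6]
4 | fire t3 | [1 0 3 3 8]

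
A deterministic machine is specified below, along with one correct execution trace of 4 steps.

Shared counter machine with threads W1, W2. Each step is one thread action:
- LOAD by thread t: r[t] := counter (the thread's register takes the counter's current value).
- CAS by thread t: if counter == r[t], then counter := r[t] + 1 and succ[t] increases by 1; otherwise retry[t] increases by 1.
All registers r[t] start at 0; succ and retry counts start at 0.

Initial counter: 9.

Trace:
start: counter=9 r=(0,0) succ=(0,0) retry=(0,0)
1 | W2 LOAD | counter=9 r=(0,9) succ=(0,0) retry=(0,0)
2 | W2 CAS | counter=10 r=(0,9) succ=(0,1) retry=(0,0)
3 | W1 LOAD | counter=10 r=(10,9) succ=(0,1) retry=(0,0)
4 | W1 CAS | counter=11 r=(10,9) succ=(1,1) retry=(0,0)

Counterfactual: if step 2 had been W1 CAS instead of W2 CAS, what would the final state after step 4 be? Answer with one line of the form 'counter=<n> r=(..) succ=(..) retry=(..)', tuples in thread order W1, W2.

counter=10 r=(9,9) succ=(1,0) retry=(1,0)

(re-executing from step 2 with the substitution; state before step 2: counter=9 r=(0,9) succ=(0,0) retry=(0,0))
2 | W1 CAS | counter=9 r=(0,9) succ=(0,0) retry=(1,0)
3 | W1 LOAD | counter=9 r=(9,9) succ=(0,0) retry=(1,0)
4 | W1 CAS | counter=10 r=(9,9) succ=(1,0) retry=(1,0)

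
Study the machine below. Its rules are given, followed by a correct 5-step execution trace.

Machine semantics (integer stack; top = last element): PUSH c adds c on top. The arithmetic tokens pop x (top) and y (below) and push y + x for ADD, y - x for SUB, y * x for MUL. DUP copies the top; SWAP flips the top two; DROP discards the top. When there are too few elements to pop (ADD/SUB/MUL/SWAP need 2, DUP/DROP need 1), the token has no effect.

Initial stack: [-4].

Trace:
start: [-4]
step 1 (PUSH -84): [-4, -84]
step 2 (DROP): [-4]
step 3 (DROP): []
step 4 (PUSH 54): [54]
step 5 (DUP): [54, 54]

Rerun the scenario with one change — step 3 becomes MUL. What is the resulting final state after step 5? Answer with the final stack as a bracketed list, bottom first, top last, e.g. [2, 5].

(re-executing from step 3 with the substitution; state before step 3: [-4])
step 3 (MUL): [-4]
step 4 (PUSH 54): [-4, 54]
step 5 (DUP): [-4, 54, 54]

[-4, 54, 54]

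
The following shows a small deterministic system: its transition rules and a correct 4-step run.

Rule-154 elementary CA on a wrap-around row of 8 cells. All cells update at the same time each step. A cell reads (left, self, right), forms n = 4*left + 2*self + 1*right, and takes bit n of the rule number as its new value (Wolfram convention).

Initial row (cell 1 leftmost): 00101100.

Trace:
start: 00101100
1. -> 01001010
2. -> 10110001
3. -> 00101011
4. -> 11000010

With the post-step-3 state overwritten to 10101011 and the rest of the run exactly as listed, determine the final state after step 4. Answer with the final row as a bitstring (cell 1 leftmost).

state after step 3 := 10101011
4. -> 00000011

00000011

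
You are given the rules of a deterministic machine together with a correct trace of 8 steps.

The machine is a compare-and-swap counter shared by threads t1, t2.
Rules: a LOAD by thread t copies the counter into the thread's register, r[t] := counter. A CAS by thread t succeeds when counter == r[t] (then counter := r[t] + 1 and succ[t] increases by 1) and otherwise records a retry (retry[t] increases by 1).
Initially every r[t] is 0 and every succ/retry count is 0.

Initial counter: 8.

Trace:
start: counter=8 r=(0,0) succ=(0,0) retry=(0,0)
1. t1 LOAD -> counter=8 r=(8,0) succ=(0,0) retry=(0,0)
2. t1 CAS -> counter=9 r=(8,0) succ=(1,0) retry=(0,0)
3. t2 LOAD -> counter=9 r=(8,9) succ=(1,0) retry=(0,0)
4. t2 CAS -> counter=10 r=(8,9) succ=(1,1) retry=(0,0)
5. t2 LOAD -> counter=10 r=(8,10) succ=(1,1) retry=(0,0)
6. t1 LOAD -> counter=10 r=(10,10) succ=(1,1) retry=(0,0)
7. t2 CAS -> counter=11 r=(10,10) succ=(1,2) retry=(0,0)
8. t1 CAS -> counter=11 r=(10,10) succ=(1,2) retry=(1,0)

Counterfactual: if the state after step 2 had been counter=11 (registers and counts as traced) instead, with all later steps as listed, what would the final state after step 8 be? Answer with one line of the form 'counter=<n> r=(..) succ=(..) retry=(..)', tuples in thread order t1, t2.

state after step 2 := counter=11 r=(8,0) succ=(1,0) retry=(0,0)
3. t2 LOAD -> counter=11 r=(8,11) succ=(1,0) retry=(0,0)
4. t2 CAS -> counter=12 r=(8,11) succ=(1,1) retry=(0,0)
5. t2 LOAD -> counter=12 r=(8,12) succ=(1,1) retry=(0,0)
6. t1 LOAD -> counter=12 r=(12,12) succ=(1,1) retry=(0,0)
7. t2 CAS -> counter=13 r=(12,12) succ=(1,2) retry=(0,0)
8. t1 CAS -> counter=13 r=(12,12) succ=(1,2) retry=(1,0)

counter=13 r=(12,12) succ=(1,2) retry=(1,0)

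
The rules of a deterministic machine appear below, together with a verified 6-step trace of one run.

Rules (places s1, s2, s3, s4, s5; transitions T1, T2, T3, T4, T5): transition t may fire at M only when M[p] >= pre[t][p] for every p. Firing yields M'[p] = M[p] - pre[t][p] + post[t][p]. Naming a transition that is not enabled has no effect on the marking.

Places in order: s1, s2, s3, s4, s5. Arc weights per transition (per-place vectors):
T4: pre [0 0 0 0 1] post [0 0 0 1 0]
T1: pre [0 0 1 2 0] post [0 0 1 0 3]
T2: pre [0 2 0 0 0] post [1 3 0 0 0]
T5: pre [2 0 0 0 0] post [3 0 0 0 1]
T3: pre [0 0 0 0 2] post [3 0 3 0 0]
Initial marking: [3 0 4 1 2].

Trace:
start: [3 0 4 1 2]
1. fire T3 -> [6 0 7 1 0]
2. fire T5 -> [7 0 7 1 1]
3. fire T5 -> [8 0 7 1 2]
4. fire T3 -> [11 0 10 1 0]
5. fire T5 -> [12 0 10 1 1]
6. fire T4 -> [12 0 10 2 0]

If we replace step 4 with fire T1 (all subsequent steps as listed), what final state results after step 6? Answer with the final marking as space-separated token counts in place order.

9 0 7 2 2

(re-executing from step 4 with the substitution; state before step 4: [8 0 7 1 2])
4. fire T1 -> [8 0 7 1 2]
5. fire T5 -> [9 0 7 1 3]
6. fire T4 -> [9 0 7 2 2]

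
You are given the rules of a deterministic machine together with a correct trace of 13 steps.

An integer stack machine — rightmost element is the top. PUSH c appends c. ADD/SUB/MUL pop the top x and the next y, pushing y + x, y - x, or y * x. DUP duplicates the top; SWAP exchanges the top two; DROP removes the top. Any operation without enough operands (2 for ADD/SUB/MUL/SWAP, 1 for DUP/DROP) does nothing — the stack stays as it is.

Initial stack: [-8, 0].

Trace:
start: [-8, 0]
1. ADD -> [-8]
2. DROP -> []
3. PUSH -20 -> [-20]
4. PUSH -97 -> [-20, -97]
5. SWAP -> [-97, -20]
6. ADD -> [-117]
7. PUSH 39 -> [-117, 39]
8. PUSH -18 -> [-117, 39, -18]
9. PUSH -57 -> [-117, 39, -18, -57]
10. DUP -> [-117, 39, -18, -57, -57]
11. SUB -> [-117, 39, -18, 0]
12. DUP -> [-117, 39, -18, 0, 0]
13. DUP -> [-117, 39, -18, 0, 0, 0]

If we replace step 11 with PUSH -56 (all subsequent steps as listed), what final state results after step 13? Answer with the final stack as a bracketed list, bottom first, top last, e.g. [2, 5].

[-117, 39, -18, -57, -57, -56, -56, -56]

(re-executing from step 11 with the substitution; state before step 11: [-117, 39, -18, -57, -57])
11. PUSH -56 -> [-117, 39, -18, -57, -57, -56]
12. DUP -> [-117, 39, -18, -57, -57, -56, -56]
13. DUP -> [-117, 39, -18, -57, -57, -56, -56, -56]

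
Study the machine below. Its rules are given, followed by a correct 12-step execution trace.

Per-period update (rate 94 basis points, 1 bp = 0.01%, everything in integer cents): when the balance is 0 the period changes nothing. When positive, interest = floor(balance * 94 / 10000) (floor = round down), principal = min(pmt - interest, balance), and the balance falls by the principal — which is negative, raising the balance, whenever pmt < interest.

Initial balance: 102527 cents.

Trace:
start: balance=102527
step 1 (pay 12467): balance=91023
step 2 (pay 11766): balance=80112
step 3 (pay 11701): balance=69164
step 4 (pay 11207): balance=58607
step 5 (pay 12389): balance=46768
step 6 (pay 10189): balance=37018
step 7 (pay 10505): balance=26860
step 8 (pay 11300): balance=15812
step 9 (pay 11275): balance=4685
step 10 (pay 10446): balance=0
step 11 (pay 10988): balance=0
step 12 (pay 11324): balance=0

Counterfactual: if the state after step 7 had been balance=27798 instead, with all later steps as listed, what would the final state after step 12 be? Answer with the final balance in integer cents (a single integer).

0

state after step 7 := balance=27798
step 8 (pay 11300): balance=16759
step 9 (pay 11275): balance=5641
step 10 (pay 10446): balance=0
step 11 (pay 10988): balance=0
step 12 (pay 11324): balance=0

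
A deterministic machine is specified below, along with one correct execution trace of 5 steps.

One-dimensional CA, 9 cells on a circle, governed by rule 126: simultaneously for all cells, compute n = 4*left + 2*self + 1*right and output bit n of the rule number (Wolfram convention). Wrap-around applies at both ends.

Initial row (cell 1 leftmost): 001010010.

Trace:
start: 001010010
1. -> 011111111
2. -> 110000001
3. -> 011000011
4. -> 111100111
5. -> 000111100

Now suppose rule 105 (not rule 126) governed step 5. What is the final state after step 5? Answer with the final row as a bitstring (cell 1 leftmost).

(re-executing step 5 under rule 105; state before step 5: 111100111)
5. -> 000100100

000100100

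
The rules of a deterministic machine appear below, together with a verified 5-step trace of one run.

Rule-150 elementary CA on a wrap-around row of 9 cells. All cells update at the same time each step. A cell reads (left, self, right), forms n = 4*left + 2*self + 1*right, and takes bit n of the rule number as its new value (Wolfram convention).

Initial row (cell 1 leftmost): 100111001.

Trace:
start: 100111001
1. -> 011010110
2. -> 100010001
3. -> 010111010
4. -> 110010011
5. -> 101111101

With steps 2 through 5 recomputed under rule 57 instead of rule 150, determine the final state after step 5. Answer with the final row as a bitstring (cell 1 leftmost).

101101010

(re-executing steps 2..5 under rule 57; state before step 2: 011010110)
2. -> 010101101
3. -> 101011010
4. -> 010110101
5. -> 101101010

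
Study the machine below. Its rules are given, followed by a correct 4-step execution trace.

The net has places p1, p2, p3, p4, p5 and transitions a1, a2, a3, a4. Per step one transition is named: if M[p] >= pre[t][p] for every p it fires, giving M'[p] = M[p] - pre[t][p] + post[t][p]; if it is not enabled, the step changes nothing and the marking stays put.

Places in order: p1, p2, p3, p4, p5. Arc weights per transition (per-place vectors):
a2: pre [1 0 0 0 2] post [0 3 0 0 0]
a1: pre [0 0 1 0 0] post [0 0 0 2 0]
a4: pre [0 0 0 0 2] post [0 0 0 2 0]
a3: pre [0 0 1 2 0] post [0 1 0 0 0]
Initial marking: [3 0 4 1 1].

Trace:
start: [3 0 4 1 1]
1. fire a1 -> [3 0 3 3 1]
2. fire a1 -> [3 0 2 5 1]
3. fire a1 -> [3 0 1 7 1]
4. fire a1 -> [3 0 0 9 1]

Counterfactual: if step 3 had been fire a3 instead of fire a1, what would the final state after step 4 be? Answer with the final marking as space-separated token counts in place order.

(re-executing from step 3 with the substitution; state before step 3: [3 0 2 5 1])
3. fire a3 -> [3 1 1 3 1]
4. fire a1 -> [3 1 0 5 1]

3 1 0 5 1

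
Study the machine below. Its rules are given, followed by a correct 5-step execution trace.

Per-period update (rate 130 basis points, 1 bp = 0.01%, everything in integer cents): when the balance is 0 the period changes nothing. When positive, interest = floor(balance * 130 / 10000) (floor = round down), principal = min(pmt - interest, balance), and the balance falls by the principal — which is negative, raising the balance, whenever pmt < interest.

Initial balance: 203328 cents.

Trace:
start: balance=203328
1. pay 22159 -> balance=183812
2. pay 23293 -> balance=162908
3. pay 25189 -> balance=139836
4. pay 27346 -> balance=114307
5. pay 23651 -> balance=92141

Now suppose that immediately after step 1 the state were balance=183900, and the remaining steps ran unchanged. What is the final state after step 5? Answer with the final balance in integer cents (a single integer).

92235

state after step 1 := balance=183900
2. pay 23293 -> balance=162997
3. pay 25189 -> balance=139926
4. pay 27346 -> balance=114399
5. pay 23651 -> balance=92235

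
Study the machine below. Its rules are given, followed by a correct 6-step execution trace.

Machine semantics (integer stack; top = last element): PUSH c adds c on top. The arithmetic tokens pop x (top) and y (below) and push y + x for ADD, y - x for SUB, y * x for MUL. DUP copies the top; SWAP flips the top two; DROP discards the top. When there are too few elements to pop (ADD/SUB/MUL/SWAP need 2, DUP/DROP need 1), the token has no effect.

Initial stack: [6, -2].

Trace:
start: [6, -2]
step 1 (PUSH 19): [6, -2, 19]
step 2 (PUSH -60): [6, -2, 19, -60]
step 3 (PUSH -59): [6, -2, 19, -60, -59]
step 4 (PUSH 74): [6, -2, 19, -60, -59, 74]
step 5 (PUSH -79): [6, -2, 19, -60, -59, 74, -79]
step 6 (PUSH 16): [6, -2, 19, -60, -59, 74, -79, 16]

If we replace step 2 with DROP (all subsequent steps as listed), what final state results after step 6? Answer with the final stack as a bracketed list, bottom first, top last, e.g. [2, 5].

[6, -2, -59, 74, -79, 16]

(re-executing from step 2 with the substitution; state before step 2: [6, -2, 19])
step 2 (DROP): [6, -2]
step 3 (PUSH -59): [6, -2, -59]
step 4 (PUSH 74): [6, -2, -59, 74]
step 5 (PUSH -79): [6, -2, -59, 74, -79]
step 6 (PUSH 16): [6, -2, -59, 74, -79, 16]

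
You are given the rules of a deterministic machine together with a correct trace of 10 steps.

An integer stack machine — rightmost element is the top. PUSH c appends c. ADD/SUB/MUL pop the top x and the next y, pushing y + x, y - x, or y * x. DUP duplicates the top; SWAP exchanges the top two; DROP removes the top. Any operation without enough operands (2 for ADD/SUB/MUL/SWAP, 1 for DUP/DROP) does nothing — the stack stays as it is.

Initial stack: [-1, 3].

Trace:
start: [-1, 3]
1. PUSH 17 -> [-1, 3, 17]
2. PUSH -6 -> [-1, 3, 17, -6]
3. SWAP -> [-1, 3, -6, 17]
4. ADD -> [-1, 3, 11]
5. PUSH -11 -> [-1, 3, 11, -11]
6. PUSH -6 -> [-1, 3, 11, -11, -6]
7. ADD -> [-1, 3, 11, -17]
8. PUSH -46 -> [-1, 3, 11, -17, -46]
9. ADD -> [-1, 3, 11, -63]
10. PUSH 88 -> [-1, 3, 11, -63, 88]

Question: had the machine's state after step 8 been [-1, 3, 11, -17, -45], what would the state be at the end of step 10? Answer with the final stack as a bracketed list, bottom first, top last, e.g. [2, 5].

state after step 8 := [-1, 3, 11, -17, -45]
9. ADD -> [-1, 3, 11, -62]
10. PUSH 88 -> [-1, 3, 11, -62, 88]

[-1, 3, 11, -62, 88]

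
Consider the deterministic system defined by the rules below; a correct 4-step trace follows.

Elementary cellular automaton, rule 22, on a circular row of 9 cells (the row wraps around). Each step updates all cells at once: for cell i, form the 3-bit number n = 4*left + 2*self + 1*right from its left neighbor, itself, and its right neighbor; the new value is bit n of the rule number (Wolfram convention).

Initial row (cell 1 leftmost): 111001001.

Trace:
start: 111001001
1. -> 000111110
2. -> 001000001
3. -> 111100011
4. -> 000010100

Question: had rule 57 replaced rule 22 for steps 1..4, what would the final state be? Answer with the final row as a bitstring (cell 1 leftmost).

010100101

(re-executing steps 1..4 under rule 57; state before step 1: 111001001)
1. -> 000100101
2. -> 110010010
3. -> 101001001
4. -> 010100101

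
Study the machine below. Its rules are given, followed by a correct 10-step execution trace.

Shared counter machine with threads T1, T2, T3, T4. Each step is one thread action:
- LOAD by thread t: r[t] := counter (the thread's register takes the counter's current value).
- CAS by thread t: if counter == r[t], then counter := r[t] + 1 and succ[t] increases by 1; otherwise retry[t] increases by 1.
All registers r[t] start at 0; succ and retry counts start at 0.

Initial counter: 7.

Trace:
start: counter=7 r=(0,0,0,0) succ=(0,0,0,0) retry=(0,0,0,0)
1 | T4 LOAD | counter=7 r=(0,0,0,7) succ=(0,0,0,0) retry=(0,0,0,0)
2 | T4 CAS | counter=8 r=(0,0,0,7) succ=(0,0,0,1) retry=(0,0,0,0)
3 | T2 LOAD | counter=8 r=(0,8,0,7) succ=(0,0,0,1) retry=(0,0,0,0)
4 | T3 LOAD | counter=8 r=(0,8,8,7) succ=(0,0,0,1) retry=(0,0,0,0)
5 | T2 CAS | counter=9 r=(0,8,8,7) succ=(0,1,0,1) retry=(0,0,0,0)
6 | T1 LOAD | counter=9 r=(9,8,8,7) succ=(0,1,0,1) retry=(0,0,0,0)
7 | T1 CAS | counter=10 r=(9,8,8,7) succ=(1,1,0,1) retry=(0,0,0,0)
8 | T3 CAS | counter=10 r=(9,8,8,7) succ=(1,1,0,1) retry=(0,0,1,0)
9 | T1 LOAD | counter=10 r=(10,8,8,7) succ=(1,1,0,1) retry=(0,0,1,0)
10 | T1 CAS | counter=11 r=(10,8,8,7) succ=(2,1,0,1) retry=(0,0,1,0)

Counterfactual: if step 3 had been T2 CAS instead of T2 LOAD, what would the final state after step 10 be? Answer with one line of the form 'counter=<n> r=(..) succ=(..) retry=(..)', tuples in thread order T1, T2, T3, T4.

(re-executing from step 3 with the substitution; state before step 3: counter=8 r=(0,0,0,7) succ=(0,0,0,1) retry=(0,0,0,0))
3 | T2 CAS | counter=8 r=(0,0,0,7) succ=(0,0,0,1) retry=(0,1,0,0)
4 | T3 LOAD | counter=8 r=(0,0,8,7) succ=(0,0,0,1) retry=(0,1,0,0)
5 | T2 CAS | counter=8 r=(0,0,8,7) succ=(0,0,0,1) retry=(0,2,0,0)
6 | T1 LOAD | counter=8 r=(8,0,8,7) succ=(0,0,0,1) retry=(0,2,0,0)
7 | T1 CAS | counter=9 r=(8,0,8,7) succ=(1,0,0,1) retry=(0,2,0,0)
8 | T3 CAS | counter=9 r=(8,0,8,7) succ=(1,0,0,1) retry=(0,2,1,0)
9 | T1 LOAD | counter=9 r=(9,0,8,7) succ=(1,0,0,1) retry=(0,2,1,0)
10 | T1 CAS | counter=10 r=(9,0,8,7) succ=(2,0,0,1) retry=(0,2,1,0)

counter=10 r=(9,0,8,7) succ=(2,0,0,1) retry=(0,2,1,0)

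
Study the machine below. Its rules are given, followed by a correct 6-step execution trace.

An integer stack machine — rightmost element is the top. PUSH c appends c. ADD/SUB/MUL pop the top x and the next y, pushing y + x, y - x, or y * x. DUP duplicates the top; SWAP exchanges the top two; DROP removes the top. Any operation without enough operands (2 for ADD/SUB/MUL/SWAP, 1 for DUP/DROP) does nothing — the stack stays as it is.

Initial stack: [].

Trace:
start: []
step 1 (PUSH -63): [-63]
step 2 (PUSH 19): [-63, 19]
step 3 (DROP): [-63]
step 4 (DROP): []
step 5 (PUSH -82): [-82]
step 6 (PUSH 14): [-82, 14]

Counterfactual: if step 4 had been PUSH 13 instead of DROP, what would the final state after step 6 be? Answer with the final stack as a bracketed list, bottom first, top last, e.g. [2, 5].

[-63, 13, -82, 14]

(re-executing from step 4 with the substitution; state before step 4: [-63])
step 4 (PUSH 13): [-63, 13]
step 5 (PUSH -82): [-63, 13, -82]
step 6 (PUSH 14): [-63, 13, -82, 14]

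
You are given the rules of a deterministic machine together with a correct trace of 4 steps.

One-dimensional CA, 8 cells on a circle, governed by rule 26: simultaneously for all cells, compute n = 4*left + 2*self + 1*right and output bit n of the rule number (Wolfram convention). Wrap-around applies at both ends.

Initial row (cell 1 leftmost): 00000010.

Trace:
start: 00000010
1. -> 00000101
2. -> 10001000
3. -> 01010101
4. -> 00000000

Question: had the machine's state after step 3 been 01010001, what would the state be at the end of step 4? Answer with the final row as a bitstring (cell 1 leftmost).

00001010

state after step 3 := 01010001
4. -> 00001010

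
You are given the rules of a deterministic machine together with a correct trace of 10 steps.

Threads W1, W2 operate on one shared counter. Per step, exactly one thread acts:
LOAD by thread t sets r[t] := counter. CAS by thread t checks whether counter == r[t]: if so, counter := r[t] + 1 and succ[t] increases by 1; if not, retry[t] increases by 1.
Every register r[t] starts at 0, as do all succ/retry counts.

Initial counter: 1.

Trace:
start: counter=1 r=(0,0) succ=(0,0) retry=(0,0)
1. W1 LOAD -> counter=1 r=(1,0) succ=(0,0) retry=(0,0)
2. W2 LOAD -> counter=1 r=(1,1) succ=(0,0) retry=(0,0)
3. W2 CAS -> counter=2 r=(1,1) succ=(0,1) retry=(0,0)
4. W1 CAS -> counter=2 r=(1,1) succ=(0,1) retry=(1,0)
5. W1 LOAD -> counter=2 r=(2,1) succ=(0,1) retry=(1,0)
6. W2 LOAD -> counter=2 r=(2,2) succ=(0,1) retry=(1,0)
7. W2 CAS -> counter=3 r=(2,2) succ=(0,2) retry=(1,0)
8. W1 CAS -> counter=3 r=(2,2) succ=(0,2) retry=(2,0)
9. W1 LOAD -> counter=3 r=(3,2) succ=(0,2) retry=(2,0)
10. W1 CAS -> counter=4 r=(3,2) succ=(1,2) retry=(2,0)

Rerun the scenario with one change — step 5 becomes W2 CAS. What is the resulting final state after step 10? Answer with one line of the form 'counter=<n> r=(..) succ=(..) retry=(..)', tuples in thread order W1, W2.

(re-executing from step 5 with the substitution; state before step 5: counter=2 r=(1,1) succ=(0,1) retry=(1,0))
5. W2 CAS -> counter=2 r=(1,1) succ=(0,1) retry=(1,1)
6. W2 LOAD -> counter=2 r=(1,2) succ=(0,1) retry=(1,1)
7. W2 CAS -> counter=3 r=(1,2) succ=(0,2) retry=(1,1)
8. W1 CAS -> counter=3 r=(1,2) succ=(0,2) retry=(2,1)
9. W1 LOAD -> counter=3 r=(3,2) succ=(0,2) retry=(2,1)
10. W1 CAS -> counter=4 r=(3,2) succ=(1,2) retry=(2,1)

counter=4 r=(3,2) succ=(1,2) retry=(2,1)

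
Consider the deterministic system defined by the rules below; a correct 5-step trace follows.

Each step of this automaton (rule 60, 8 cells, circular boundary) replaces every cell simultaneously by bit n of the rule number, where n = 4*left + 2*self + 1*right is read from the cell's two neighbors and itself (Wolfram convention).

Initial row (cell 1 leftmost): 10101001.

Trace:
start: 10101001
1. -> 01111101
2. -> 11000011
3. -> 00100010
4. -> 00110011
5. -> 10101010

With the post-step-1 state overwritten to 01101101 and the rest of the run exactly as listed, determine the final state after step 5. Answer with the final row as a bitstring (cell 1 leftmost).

state after step 1 := 01101101
2. -> 11011011
3. -> 00110110
4. -> 00101101
5. -> 10111011

10111011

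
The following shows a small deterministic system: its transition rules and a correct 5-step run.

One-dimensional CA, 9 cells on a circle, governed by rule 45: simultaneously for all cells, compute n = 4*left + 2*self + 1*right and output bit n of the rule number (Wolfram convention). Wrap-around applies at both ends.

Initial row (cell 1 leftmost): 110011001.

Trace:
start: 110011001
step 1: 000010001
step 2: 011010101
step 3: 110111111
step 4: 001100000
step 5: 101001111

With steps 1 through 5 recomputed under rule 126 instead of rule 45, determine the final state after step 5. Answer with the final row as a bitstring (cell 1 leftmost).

000111100

(re-executing steps 1..5 under rule 126; state before step 1: 110011001)
step 1: 011111111
step 2: 110000001
step 3: 011000011
step 4: 111100111
step 5: 000111100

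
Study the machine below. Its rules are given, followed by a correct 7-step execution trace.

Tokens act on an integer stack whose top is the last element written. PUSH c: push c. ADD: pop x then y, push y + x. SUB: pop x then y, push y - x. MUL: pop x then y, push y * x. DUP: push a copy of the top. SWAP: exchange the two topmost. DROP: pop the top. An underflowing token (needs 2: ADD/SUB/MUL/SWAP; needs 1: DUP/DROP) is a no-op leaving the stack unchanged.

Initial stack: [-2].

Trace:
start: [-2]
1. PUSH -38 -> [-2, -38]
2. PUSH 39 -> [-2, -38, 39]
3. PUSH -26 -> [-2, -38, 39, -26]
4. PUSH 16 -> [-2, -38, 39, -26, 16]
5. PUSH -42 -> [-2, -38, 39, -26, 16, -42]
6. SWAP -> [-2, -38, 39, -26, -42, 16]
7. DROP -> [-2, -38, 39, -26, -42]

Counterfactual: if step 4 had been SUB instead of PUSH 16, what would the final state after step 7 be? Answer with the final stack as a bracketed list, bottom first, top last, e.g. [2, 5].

(re-executing from step 4 with the substitution; state before step 4: [-2, -38, 39, -26])
4. SUB -> [-2, -38, 65]
5. PUSH -42 -> [-2, -38, 65, -42]
6. SWAP -> [-2, -38, -42, 65]
7. DROP -> [-2, -38, -42]

[-2, -38, -42]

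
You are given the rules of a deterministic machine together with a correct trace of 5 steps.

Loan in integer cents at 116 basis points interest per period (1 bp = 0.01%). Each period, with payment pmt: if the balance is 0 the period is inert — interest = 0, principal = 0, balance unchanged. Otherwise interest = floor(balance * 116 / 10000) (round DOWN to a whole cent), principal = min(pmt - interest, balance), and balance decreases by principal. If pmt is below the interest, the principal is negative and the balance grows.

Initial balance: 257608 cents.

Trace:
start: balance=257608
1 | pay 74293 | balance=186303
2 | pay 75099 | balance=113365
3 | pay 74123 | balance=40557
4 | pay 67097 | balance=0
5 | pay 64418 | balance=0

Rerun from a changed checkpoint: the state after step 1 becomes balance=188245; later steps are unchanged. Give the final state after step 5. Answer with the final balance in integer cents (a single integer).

state after step 1 := balance=188245
2 | pay 75099 | balance=115329
3 | pay 74123 | balance=42543
4 | pay 67097 | balance=0
5 | pay 64418 | balance=0

0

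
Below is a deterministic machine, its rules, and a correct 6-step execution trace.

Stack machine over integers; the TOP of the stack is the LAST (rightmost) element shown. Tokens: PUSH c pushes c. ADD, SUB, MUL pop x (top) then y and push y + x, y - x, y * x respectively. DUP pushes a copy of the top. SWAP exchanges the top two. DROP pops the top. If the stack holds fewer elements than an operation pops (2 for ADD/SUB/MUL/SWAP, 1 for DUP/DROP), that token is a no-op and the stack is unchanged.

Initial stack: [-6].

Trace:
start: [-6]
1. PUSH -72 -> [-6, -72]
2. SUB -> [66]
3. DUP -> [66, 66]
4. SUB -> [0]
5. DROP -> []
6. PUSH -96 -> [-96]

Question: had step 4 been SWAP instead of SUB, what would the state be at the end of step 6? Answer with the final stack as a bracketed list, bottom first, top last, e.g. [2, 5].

(re-executing from step 4 with the substitution; state before step 4: [66, 66])
4. SWAP -> [66, 66]
5. DROP -> [66]
6. PUSH -96 -> [66, -96]

[66, -96]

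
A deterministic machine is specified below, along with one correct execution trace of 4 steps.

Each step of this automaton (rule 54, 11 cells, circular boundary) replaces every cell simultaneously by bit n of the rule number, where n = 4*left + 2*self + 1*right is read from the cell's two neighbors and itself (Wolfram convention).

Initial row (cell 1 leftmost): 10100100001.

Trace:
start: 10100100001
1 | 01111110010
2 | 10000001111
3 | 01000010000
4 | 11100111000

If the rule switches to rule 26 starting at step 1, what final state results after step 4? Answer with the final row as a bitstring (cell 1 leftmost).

(re-executing steps 1..4 under rule 26; state before step 1: 10100100001)
1 | 00011010011
2 | 10110001110
3 | 00101011000
4 | 01000010100

01000010100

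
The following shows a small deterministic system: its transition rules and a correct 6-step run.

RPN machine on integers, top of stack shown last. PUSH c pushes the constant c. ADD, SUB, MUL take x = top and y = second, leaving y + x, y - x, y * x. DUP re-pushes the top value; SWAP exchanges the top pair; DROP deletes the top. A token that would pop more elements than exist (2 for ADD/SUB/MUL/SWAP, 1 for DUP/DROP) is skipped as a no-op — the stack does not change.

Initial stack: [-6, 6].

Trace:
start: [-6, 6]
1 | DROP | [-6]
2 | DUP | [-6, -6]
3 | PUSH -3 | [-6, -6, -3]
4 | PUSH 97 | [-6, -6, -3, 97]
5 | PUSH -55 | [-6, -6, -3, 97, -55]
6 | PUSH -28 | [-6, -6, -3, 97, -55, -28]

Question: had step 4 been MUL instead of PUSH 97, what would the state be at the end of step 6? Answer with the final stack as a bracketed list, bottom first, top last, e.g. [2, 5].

(re-executing from step 4 with the substitution; state before step 4: [-6, -6, -3])
4 | MUL | [-6, 18]
5 | PUSH -55 | [-6, 18, -55]
6 | PUSH -28 | [-6, 18, -55, -28]

[-6, 18, -55, -28]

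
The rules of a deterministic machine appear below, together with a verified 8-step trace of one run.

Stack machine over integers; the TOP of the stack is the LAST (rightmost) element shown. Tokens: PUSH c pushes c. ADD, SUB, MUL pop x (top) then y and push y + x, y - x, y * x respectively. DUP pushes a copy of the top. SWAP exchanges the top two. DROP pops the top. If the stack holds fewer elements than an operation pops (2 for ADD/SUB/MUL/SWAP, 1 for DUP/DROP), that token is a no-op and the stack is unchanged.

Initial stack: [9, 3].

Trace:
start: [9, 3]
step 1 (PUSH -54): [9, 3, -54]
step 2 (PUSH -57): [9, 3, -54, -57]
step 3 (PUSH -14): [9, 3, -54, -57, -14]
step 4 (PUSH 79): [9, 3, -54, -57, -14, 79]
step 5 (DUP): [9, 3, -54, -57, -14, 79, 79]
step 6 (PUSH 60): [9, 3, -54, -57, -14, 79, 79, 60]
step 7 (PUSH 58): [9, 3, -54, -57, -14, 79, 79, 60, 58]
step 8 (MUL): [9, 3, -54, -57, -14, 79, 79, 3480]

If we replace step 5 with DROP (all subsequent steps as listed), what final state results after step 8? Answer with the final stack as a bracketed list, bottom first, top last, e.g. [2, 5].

[9, 3, -54, -57, -14, 3480]

(re-executing from step 5 with the substitution; state before step 5: [9, 3, -54, -57, -14, 79])
step 5 (DROP): [9, 3, -54, -57, -14]
step 6 (PUSH 60): [9, 3, -54, -57, -14, 60]
step 7 (PUSH 58): [9, 3, -54, -57, -14, 60, 58]
step 8 (MUL): [9, 3, -54, -57, -14, 3480]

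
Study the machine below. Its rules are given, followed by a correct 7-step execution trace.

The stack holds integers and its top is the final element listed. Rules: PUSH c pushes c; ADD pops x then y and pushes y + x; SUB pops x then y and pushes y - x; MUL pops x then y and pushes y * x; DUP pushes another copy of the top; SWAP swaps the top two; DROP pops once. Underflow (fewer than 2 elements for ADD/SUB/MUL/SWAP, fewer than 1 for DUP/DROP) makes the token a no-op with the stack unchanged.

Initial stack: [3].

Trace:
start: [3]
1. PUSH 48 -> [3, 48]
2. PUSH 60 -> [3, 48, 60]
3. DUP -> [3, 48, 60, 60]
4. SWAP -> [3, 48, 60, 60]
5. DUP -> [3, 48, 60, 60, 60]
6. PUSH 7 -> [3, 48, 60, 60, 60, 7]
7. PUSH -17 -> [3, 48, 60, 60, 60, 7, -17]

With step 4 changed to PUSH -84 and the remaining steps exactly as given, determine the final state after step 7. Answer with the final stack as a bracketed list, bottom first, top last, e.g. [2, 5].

(re-executing from step 4 with the substitution; state before step 4: [3, 48, 60, 60])
4. PUSH -84 -> [3, 48, 60, 60, -84]
5. DUP -> [3, 48, 60, 60, -84, -84]
6. PUSH 7 -> [3, 48, 60, 60, -84, -84, 7]
7. PUSH -17 -> [3, 48, 60, 60, -84, -84, 7, -17]

[3, 48, 60, 60, -84, -84, 7, -17]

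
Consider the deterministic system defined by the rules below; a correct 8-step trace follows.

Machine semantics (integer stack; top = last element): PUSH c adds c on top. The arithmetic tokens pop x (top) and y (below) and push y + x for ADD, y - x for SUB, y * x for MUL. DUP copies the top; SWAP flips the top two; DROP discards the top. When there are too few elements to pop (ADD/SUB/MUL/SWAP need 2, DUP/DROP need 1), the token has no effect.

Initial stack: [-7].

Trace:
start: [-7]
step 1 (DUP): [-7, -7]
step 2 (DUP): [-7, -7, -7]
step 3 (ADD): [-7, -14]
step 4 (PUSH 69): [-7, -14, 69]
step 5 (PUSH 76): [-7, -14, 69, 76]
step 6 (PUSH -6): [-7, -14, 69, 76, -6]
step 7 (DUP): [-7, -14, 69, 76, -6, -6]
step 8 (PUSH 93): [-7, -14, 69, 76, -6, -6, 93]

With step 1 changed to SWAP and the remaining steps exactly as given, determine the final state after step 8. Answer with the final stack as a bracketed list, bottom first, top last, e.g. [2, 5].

[-14, 69, 76, -6, -6, 93]

(re-executing from step 1 with the substitution; state before step 1: [-7])
step 1 (SWAP): [-7]
step 2 (DUP): [-7, -7]
step 3 (ADD): [-14]
step 4 (PUSH 69): [-14, 69]
step 5 (PUSH 76): [-14, 69, 76]
step 6 (PUSH -6): [-14, 69, 76, -6]
step 7 (DUP): [-14, 69, 76, -6, -6]
step 8 (PUSH 93): [-14, 69, 76, -6, -6, 93]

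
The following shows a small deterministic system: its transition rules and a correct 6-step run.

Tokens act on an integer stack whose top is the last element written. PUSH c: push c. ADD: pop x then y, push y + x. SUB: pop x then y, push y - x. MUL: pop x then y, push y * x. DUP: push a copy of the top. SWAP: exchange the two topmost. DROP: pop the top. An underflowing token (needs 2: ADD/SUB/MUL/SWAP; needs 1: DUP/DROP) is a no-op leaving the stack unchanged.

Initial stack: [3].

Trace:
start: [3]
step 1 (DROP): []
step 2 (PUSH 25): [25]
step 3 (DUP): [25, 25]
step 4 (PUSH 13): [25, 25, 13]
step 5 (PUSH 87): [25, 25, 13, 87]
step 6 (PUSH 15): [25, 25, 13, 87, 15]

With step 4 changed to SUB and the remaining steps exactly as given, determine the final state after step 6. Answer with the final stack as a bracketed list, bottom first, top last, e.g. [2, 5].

(re-executing from step 4 with the substitution; state before step 4: [25, 25])
step 4 (SUB): [0]
step 5 (PUSH 87): [0, 87]
step 6 (PUSH 15): [0, 87, 15]

[0, 87, 15]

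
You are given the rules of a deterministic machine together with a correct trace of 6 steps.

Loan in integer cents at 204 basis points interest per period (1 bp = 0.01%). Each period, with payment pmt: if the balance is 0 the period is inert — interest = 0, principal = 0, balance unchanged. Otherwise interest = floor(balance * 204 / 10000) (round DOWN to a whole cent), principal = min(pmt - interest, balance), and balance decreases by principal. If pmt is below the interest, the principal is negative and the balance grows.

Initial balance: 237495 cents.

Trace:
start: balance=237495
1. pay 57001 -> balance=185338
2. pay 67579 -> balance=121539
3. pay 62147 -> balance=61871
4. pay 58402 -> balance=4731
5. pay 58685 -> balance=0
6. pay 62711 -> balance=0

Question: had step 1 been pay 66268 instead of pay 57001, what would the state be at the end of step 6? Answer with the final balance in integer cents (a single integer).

0

(re-executing from step 1 with the substitution; state before step 1: balance=237495)
1. pay 66268 -> balance=176071
2. pay 67579 -> balance=112083
3. pay 62147 -> balance=52222
4. pay 58402 -> balance=0
5. pay 58685 -> balance=0
6. pay 62711 -> balance=0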